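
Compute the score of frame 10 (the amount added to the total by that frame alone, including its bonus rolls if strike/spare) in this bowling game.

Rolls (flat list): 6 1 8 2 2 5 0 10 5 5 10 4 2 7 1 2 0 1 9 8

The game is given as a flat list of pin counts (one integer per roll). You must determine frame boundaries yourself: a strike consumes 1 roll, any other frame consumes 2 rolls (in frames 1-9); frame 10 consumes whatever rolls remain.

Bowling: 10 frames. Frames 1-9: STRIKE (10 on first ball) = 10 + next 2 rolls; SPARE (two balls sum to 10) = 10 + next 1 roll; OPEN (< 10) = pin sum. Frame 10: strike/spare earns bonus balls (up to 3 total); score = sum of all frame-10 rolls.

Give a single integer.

Answer: 18

Derivation:
Frame 1: OPEN (6+1=7). Cumulative: 7
Frame 2: SPARE (8+2=10). 10 + next roll (2) = 12. Cumulative: 19
Frame 3: OPEN (2+5=7). Cumulative: 26
Frame 4: SPARE (0+10=10). 10 + next roll (5) = 15. Cumulative: 41
Frame 5: SPARE (5+5=10). 10 + next roll (10) = 20. Cumulative: 61
Frame 6: STRIKE. 10 + next two rolls (4+2) = 16. Cumulative: 77
Frame 7: OPEN (4+2=6). Cumulative: 83
Frame 8: OPEN (7+1=8). Cumulative: 91
Frame 9: OPEN (2+0=2). Cumulative: 93
Frame 10: SPARE. Sum of all frame-10 rolls (1+9+8) = 18. Cumulative: 111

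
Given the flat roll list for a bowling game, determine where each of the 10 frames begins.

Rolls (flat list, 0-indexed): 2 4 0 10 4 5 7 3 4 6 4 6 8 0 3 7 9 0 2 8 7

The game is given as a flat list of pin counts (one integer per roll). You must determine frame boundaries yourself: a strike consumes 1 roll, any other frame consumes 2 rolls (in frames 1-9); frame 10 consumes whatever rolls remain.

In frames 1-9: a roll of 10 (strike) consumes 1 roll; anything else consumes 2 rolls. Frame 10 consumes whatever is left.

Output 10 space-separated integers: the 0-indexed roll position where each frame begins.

Frame 1 starts at roll index 0: rolls=2,4 (sum=6), consumes 2 rolls
Frame 2 starts at roll index 2: rolls=0,10 (sum=10), consumes 2 rolls
Frame 3 starts at roll index 4: rolls=4,5 (sum=9), consumes 2 rolls
Frame 4 starts at roll index 6: rolls=7,3 (sum=10), consumes 2 rolls
Frame 5 starts at roll index 8: rolls=4,6 (sum=10), consumes 2 rolls
Frame 6 starts at roll index 10: rolls=4,6 (sum=10), consumes 2 rolls
Frame 7 starts at roll index 12: rolls=8,0 (sum=8), consumes 2 rolls
Frame 8 starts at roll index 14: rolls=3,7 (sum=10), consumes 2 rolls
Frame 9 starts at roll index 16: rolls=9,0 (sum=9), consumes 2 rolls
Frame 10 starts at roll index 18: 3 remaining rolls

Answer: 0 2 4 6 8 10 12 14 16 18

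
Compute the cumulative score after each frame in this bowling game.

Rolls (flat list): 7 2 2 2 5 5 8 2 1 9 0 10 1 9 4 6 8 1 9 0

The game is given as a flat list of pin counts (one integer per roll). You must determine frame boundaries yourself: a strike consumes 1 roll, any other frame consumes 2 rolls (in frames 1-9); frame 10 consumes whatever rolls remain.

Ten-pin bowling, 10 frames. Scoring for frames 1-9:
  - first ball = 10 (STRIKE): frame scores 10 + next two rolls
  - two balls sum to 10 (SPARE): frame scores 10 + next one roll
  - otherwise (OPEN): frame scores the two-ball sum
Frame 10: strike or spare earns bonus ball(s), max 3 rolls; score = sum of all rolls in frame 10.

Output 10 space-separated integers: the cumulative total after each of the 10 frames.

Answer: 9 13 31 42 52 63 77 95 104 113

Derivation:
Frame 1: OPEN (7+2=9). Cumulative: 9
Frame 2: OPEN (2+2=4). Cumulative: 13
Frame 3: SPARE (5+5=10). 10 + next roll (8) = 18. Cumulative: 31
Frame 4: SPARE (8+2=10). 10 + next roll (1) = 11. Cumulative: 42
Frame 5: SPARE (1+9=10). 10 + next roll (0) = 10. Cumulative: 52
Frame 6: SPARE (0+10=10). 10 + next roll (1) = 11. Cumulative: 63
Frame 7: SPARE (1+9=10). 10 + next roll (4) = 14. Cumulative: 77
Frame 8: SPARE (4+6=10). 10 + next roll (8) = 18. Cumulative: 95
Frame 9: OPEN (8+1=9). Cumulative: 104
Frame 10: OPEN. Sum of all frame-10 rolls (9+0) = 9. Cumulative: 113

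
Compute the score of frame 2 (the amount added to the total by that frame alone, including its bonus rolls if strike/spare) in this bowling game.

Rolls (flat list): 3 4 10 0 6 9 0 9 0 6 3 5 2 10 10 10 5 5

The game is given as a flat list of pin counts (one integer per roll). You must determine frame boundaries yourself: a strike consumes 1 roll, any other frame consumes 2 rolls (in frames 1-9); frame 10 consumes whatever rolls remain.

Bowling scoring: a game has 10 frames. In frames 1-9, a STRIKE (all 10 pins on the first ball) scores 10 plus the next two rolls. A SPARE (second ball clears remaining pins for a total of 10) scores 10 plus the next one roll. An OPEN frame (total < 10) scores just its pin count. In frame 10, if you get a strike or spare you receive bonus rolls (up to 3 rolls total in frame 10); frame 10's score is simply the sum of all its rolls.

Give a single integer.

Answer: 16

Derivation:
Frame 1: OPEN (3+4=7). Cumulative: 7
Frame 2: STRIKE. 10 + next two rolls (0+6) = 16. Cumulative: 23
Frame 3: OPEN (0+6=6). Cumulative: 29
Frame 4: OPEN (9+0=9). Cumulative: 38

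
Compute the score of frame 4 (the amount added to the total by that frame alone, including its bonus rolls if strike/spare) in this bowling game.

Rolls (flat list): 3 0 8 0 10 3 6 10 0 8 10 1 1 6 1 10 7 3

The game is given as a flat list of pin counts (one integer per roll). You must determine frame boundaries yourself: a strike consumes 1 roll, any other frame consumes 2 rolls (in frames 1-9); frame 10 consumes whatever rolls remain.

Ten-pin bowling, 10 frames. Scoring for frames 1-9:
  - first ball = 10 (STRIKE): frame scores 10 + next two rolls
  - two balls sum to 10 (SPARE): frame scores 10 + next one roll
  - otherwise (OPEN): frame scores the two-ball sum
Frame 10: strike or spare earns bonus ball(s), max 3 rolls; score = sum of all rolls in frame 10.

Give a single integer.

Answer: 9

Derivation:
Frame 1: OPEN (3+0=3). Cumulative: 3
Frame 2: OPEN (8+0=8). Cumulative: 11
Frame 3: STRIKE. 10 + next two rolls (3+6) = 19. Cumulative: 30
Frame 4: OPEN (3+6=9). Cumulative: 39
Frame 5: STRIKE. 10 + next two rolls (0+8) = 18. Cumulative: 57
Frame 6: OPEN (0+8=8). Cumulative: 65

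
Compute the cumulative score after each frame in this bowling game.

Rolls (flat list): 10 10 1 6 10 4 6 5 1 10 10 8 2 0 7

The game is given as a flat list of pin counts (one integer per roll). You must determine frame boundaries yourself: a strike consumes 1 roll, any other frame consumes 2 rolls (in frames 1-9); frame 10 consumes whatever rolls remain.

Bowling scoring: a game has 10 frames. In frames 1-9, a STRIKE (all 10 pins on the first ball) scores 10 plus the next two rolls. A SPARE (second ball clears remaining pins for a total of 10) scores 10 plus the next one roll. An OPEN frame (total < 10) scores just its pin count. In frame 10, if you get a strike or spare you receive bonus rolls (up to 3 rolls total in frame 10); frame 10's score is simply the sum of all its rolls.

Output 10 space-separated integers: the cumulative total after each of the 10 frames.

Answer: 21 38 45 65 80 86 114 134 144 151

Derivation:
Frame 1: STRIKE. 10 + next two rolls (10+1) = 21. Cumulative: 21
Frame 2: STRIKE. 10 + next two rolls (1+6) = 17. Cumulative: 38
Frame 3: OPEN (1+6=7). Cumulative: 45
Frame 4: STRIKE. 10 + next two rolls (4+6) = 20. Cumulative: 65
Frame 5: SPARE (4+6=10). 10 + next roll (5) = 15. Cumulative: 80
Frame 6: OPEN (5+1=6). Cumulative: 86
Frame 7: STRIKE. 10 + next two rolls (10+8) = 28. Cumulative: 114
Frame 8: STRIKE. 10 + next two rolls (8+2) = 20. Cumulative: 134
Frame 9: SPARE (8+2=10). 10 + next roll (0) = 10. Cumulative: 144
Frame 10: OPEN. Sum of all frame-10 rolls (0+7) = 7. Cumulative: 151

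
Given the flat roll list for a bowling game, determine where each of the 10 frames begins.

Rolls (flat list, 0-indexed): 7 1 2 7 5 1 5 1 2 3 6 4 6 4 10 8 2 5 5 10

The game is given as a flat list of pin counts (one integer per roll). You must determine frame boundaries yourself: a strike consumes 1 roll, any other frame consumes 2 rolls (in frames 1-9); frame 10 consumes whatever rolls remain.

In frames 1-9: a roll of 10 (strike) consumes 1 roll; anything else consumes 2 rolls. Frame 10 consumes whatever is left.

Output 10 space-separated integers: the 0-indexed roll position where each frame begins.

Frame 1 starts at roll index 0: rolls=7,1 (sum=8), consumes 2 rolls
Frame 2 starts at roll index 2: rolls=2,7 (sum=9), consumes 2 rolls
Frame 3 starts at roll index 4: rolls=5,1 (sum=6), consumes 2 rolls
Frame 4 starts at roll index 6: rolls=5,1 (sum=6), consumes 2 rolls
Frame 5 starts at roll index 8: rolls=2,3 (sum=5), consumes 2 rolls
Frame 6 starts at roll index 10: rolls=6,4 (sum=10), consumes 2 rolls
Frame 7 starts at roll index 12: rolls=6,4 (sum=10), consumes 2 rolls
Frame 8 starts at roll index 14: roll=10 (strike), consumes 1 roll
Frame 9 starts at roll index 15: rolls=8,2 (sum=10), consumes 2 rolls
Frame 10 starts at roll index 17: 3 remaining rolls

Answer: 0 2 4 6 8 10 12 14 15 17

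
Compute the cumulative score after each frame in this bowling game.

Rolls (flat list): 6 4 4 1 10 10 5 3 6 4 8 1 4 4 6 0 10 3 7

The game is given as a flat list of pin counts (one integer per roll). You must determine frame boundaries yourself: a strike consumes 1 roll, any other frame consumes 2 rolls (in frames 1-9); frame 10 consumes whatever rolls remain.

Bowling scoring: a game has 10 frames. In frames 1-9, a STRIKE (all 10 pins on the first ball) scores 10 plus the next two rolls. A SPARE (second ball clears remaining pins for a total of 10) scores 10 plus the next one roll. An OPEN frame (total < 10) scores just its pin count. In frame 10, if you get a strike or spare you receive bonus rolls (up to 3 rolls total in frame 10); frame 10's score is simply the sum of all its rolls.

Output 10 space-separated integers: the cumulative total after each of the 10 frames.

Frame 1: SPARE (6+4=10). 10 + next roll (4) = 14. Cumulative: 14
Frame 2: OPEN (4+1=5). Cumulative: 19
Frame 3: STRIKE. 10 + next two rolls (10+5) = 25. Cumulative: 44
Frame 4: STRIKE. 10 + next two rolls (5+3) = 18. Cumulative: 62
Frame 5: OPEN (5+3=8). Cumulative: 70
Frame 6: SPARE (6+4=10). 10 + next roll (8) = 18. Cumulative: 88
Frame 7: OPEN (8+1=9). Cumulative: 97
Frame 8: OPEN (4+4=8). Cumulative: 105
Frame 9: OPEN (6+0=6). Cumulative: 111
Frame 10: STRIKE. Sum of all frame-10 rolls (10+3+7) = 20. Cumulative: 131

Answer: 14 19 44 62 70 88 97 105 111 131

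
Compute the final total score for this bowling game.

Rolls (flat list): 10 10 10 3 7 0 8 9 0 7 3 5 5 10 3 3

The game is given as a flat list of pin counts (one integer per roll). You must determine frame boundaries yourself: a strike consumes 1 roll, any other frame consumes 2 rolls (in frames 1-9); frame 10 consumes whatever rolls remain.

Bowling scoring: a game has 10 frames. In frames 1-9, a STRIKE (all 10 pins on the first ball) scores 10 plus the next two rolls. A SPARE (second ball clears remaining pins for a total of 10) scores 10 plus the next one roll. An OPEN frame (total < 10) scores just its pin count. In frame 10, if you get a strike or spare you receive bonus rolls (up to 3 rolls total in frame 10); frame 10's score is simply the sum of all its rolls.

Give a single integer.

Frame 1: STRIKE. 10 + next two rolls (10+10) = 30. Cumulative: 30
Frame 2: STRIKE. 10 + next two rolls (10+3) = 23. Cumulative: 53
Frame 3: STRIKE. 10 + next two rolls (3+7) = 20. Cumulative: 73
Frame 4: SPARE (3+7=10). 10 + next roll (0) = 10. Cumulative: 83
Frame 5: OPEN (0+8=8). Cumulative: 91
Frame 6: OPEN (9+0=9). Cumulative: 100
Frame 7: SPARE (7+3=10). 10 + next roll (5) = 15. Cumulative: 115
Frame 8: SPARE (5+5=10). 10 + next roll (10) = 20. Cumulative: 135
Frame 9: STRIKE. 10 + next two rolls (3+3) = 16. Cumulative: 151
Frame 10: OPEN. Sum of all frame-10 rolls (3+3) = 6. Cumulative: 157

Answer: 157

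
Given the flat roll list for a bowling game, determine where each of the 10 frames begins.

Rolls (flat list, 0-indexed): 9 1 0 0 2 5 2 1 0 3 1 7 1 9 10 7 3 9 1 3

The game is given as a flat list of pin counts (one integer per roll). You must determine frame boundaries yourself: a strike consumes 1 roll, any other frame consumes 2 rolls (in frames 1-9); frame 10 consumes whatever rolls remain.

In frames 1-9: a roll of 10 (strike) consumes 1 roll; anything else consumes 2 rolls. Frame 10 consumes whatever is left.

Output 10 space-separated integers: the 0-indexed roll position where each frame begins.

Answer: 0 2 4 6 8 10 12 14 15 17

Derivation:
Frame 1 starts at roll index 0: rolls=9,1 (sum=10), consumes 2 rolls
Frame 2 starts at roll index 2: rolls=0,0 (sum=0), consumes 2 rolls
Frame 3 starts at roll index 4: rolls=2,5 (sum=7), consumes 2 rolls
Frame 4 starts at roll index 6: rolls=2,1 (sum=3), consumes 2 rolls
Frame 5 starts at roll index 8: rolls=0,3 (sum=3), consumes 2 rolls
Frame 6 starts at roll index 10: rolls=1,7 (sum=8), consumes 2 rolls
Frame 7 starts at roll index 12: rolls=1,9 (sum=10), consumes 2 rolls
Frame 8 starts at roll index 14: roll=10 (strike), consumes 1 roll
Frame 9 starts at roll index 15: rolls=7,3 (sum=10), consumes 2 rolls
Frame 10 starts at roll index 17: 3 remaining rolls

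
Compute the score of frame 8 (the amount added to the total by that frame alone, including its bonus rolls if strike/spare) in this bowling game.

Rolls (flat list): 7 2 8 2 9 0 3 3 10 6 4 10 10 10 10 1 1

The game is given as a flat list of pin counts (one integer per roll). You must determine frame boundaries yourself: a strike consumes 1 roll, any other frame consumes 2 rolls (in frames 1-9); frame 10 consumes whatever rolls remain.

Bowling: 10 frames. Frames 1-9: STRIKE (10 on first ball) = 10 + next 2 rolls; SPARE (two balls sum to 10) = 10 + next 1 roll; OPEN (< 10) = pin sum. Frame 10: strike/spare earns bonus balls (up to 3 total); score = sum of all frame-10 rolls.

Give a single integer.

Answer: 30

Derivation:
Frame 1: OPEN (7+2=9). Cumulative: 9
Frame 2: SPARE (8+2=10). 10 + next roll (9) = 19. Cumulative: 28
Frame 3: OPEN (9+0=9). Cumulative: 37
Frame 4: OPEN (3+3=6). Cumulative: 43
Frame 5: STRIKE. 10 + next two rolls (6+4) = 20. Cumulative: 63
Frame 6: SPARE (6+4=10). 10 + next roll (10) = 20. Cumulative: 83
Frame 7: STRIKE. 10 + next two rolls (10+10) = 30. Cumulative: 113
Frame 8: STRIKE. 10 + next two rolls (10+10) = 30. Cumulative: 143
Frame 9: STRIKE. 10 + next two rolls (10+1) = 21. Cumulative: 164
Frame 10: STRIKE. Sum of all frame-10 rolls (10+1+1) = 12. Cumulative: 176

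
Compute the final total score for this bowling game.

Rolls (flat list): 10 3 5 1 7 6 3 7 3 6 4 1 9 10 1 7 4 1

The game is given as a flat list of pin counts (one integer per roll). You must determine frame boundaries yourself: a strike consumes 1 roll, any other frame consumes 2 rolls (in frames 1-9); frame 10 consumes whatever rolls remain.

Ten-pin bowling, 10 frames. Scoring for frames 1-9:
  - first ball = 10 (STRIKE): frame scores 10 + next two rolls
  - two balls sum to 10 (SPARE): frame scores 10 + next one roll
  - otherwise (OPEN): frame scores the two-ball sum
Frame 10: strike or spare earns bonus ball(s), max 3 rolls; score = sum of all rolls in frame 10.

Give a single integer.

Frame 1: STRIKE. 10 + next two rolls (3+5) = 18. Cumulative: 18
Frame 2: OPEN (3+5=8). Cumulative: 26
Frame 3: OPEN (1+7=8). Cumulative: 34
Frame 4: OPEN (6+3=9). Cumulative: 43
Frame 5: SPARE (7+3=10). 10 + next roll (6) = 16. Cumulative: 59
Frame 6: SPARE (6+4=10). 10 + next roll (1) = 11. Cumulative: 70
Frame 7: SPARE (1+9=10). 10 + next roll (10) = 20. Cumulative: 90
Frame 8: STRIKE. 10 + next two rolls (1+7) = 18. Cumulative: 108
Frame 9: OPEN (1+7=8). Cumulative: 116
Frame 10: OPEN. Sum of all frame-10 rolls (4+1) = 5. Cumulative: 121

Answer: 121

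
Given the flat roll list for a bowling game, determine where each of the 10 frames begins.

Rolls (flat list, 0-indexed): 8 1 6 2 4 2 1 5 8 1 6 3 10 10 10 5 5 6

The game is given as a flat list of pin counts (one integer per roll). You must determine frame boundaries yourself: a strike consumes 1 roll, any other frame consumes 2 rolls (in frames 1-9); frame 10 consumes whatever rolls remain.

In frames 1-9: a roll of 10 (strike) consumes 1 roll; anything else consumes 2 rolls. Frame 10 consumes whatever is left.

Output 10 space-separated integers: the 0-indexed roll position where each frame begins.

Frame 1 starts at roll index 0: rolls=8,1 (sum=9), consumes 2 rolls
Frame 2 starts at roll index 2: rolls=6,2 (sum=8), consumes 2 rolls
Frame 3 starts at roll index 4: rolls=4,2 (sum=6), consumes 2 rolls
Frame 4 starts at roll index 6: rolls=1,5 (sum=6), consumes 2 rolls
Frame 5 starts at roll index 8: rolls=8,1 (sum=9), consumes 2 rolls
Frame 6 starts at roll index 10: rolls=6,3 (sum=9), consumes 2 rolls
Frame 7 starts at roll index 12: roll=10 (strike), consumes 1 roll
Frame 8 starts at roll index 13: roll=10 (strike), consumes 1 roll
Frame 9 starts at roll index 14: roll=10 (strike), consumes 1 roll
Frame 10 starts at roll index 15: 3 remaining rolls

Answer: 0 2 4 6 8 10 12 13 14 15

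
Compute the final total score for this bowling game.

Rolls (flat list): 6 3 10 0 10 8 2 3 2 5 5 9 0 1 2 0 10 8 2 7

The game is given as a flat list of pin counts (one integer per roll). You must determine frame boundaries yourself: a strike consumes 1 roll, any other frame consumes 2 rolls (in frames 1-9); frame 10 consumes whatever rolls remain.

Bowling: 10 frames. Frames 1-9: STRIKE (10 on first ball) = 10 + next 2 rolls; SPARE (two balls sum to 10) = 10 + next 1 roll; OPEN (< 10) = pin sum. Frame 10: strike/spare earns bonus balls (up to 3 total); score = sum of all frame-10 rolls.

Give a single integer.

Frame 1: OPEN (6+3=9). Cumulative: 9
Frame 2: STRIKE. 10 + next two rolls (0+10) = 20. Cumulative: 29
Frame 3: SPARE (0+10=10). 10 + next roll (8) = 18. Cumulative: 47
Frame 4: SPARE (8+2=10). 10 + next roll (3) = 13. Cumulative: 60
Frame 5: OPEN (3+2=5). Cumulative: 65
Frame 6: SPARE (5+5=10). 10 + next roll (9) = 19. Cumulative: 84
Frame 7: OPEN (9+0=9). Cumulative: 93
Frame 8: OPEN (1+2=3). Cumulative: 96
Frame 9: SPARE (0+10=10). 10 + next roll (8) = 18. Cumulative: 114
Frame 10: SPARE. Sum of all frame-10 rolls (8+2+7) = 17. Cumulative: 131

Answer: 131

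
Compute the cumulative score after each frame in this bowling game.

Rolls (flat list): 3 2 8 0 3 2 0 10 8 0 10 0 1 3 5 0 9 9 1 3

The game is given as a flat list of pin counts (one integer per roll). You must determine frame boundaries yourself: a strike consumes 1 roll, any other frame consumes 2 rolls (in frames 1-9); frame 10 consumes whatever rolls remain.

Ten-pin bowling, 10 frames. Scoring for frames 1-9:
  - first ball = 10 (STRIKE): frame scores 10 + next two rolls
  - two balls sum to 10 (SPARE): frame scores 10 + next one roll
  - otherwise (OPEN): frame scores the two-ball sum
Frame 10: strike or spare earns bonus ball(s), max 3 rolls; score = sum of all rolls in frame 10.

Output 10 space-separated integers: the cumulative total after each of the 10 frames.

Frame 1: OPEN (3+2=5). Cumulative: 5
Frame 2: OPEN (8+0=8). Cumulative: 13
Frame 3: OPEN (3+2=5). Cumulative: 18
Frame 4: SPARE (0+10=10). 10 + next roll (8) = 18. Cumulative: 36
Frame 5: OPEN (8+0=8). Cumulative: 44
Frame 6: STRIKE. 10 + next two rolls (0+1) = 11. Cumulative: 55
Frame 7: OPEN (0+1=1). Cumulative: 56
Frame 8: OPEN (3+5=8). Cumulative: 64
Frame 9: OPEN (0+9=9). Cumulative: 73
Frame 10: SPARE. Sum of all frame-10 rolls (9+1+3) = 13. Cumulative: 86

Answer: 5 13 18 36 44 55 56 64 73 86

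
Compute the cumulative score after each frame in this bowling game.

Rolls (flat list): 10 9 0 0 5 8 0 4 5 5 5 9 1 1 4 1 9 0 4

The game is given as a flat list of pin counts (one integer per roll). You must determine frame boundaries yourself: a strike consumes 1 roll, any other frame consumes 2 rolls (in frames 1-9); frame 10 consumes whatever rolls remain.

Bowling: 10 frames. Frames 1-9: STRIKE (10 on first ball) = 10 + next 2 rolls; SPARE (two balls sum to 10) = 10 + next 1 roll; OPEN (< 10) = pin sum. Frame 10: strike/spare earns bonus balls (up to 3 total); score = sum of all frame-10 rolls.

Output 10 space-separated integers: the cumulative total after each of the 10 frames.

Answer: 19 28 33 41 50 69 80 85 95 99

Derivation:
Frame 1: STRIKE. 10 + next two rolls (9+0) = 19. Cumulative: 19
Frame 2: OPEN (9+0=9). Cumulative: 28
Frame 3: OPEN (0+5=5). Cumulative: 33
Frame 4: OPEN (8+0=8). Cumulative: 41
Frame 5: OPEN (4+5=9). Cumulative: 50
Frame 6: SPARE (5+5=10). 10 + next roll (9) = 19. Cumulative: 69
Frame 7: SPARE (9+1=10). 10 + next roll (1) = 11. Cumulative: 80
Frame 8: OPEN (1+4=5). Cumulative: 85
Frame 9: SPARE (1+9=10). 10 + next roll (0) = 10. Cumulative: 95
Frame 10: OPEN. Sum of all frame-10 rolls (0+4) = 4. Cumulative: 99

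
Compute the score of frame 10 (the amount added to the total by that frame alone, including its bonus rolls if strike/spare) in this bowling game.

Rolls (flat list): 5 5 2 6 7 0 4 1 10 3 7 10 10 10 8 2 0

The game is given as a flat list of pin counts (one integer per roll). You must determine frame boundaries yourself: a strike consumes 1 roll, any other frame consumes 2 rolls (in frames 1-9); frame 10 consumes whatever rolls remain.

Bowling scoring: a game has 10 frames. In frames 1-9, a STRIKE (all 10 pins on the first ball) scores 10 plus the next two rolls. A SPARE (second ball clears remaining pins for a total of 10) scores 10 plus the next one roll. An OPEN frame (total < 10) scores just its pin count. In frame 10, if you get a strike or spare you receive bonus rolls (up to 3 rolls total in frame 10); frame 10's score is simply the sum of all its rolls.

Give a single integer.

Frame 1: SPARE (5+5=10). 10 + next roll (2) = 12. Cumulative: 12
Frame 2: OPEN (2+6=8). Cumulative: 20
Frame 3: OPEN (7+0=7). Cumulative: 27
Frame 4: OPEN (4+1=5). Cumulative: 32
Frame 5: STRIKE. 10 + next two rolls (3+7) = 20. Cumulative: 52
Frame 6: SPARE (3+7=10). 10 + next roll (10) = 20. Cumulative: 72
Frame 7: STRIKE. 10 + next two rolls (10+10) = 30. Cumulative: 102
Frame 8: STRIKE. 10 + next two rolls (10+8) = 28. Cumulative: 130
Frame 9: STRIKE. 10 + next two rolls (8+2) = 20. Cumulative: 150
Frame 10: SPARE. Sum of all frame-10 rolls (8+2+0) = 10. Cumulative: 160

Answer: 10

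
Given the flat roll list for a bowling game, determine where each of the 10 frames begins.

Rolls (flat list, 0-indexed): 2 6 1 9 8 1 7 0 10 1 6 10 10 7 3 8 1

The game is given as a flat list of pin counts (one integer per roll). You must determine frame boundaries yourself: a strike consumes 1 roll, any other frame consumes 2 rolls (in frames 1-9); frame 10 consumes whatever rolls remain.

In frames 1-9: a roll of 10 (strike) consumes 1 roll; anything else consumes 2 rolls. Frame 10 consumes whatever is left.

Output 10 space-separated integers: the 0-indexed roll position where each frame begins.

Frame 1 starts at roll index 0: rolls=2,6 (sum=8), consumes 2 rolls
Frame 2 starts at roll index 2: rolls=1,9 (sum=10), consumes 2 rolls
Frame 3 starts at roll index 4: rolls=8,1 (sum=9), consumes 2 rolls
Frame 4 starts at roll index 6: rolls=7,0 (sum=7), consumes 2 rolls
Frame 5 starts at roll index 8: roll=10 (strike), consumes 1 roll
Frame 6 starts at roll index 9: rolls=1,6 (sum=7), consumes 2 rolls
Frame 7 starts at roll index 11: roll=10 (strike), consumes 1 roll
Frame 8 starts at roll index 12: roll=10 (strike), consumes 1 roll
Frame 9 starts at roll index 13: rolls=7,3 (sum=10), consumes 2 rolls
Frame 10 starts at roll index 15: 2 remaining rolls

Answer: 0 2 4 6 8 9 11 12 13 15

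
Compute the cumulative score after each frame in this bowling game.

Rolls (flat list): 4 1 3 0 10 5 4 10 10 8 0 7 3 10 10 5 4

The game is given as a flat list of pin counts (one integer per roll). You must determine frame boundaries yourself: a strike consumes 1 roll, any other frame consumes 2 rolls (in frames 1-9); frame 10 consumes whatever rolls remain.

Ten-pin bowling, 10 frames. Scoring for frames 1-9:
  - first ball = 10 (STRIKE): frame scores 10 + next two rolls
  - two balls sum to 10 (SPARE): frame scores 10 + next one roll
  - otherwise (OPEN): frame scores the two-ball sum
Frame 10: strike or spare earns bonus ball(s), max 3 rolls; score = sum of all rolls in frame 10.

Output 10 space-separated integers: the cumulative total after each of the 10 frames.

Frame 1: OPEN (4+1=5). Cumulative: 5
Frame 2: OPEN (3+0=3). Cumulative: 8
Frame 3: STRIKE. 10 + next two rolls (5+4) = 19. Cumulative: 27
Frame 4: OPEN (5+4=9). Cumulative: 36
Frame 5: STRIKE. 10 + next two rolls (10+8) = 28. Cumulative: 64
Frame 6: STRIKE. 10 + next two rolls (8+0) = 18. Cumulative: 82
Frame 7: OPEN (8+0=8). Cumulative: 90
Frame 8: SPARE (7+3=10). 10 + next roll (10) = 20. Cumulative: 110
Frame 9: STRIKE. 10 + next two rolls (10+5) = 25. Cumulative: 135
Frame 10: STRIKE. Sum of all frame-10 rolls (10+5+4) = 19. Cumulative: 154

Answer: 5 8 27 36 64 82 90 110 135 154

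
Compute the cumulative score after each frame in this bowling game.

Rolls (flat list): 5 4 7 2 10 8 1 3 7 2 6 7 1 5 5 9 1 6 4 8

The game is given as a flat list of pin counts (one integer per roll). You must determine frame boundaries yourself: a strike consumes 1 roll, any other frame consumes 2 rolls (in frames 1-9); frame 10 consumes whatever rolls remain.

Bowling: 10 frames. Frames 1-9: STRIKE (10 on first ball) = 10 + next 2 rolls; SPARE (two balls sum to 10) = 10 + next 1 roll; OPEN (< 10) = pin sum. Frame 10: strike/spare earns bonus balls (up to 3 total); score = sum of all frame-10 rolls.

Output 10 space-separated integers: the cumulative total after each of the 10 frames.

Frame 1: OPEN (5+4=9). Cumulative: 9
Frame 2: OPEN (7+2=9). Cumulative: 18
Frame 3: STRIKE. 10 + next two rolls (8+1) = 19. Cumulative: 37
Frame 4: OPEN (8+1=9). Cumulative: 46
Frame 5: SPARE (3+7=10). 10 + next roll (2) = 12. Cumulative: 58
Frame 6: OPEN (2+6=8). Cumulative: 66
Frame 7: OPEN (7+1=8). Cumulative: 74
Frame 8: SPARE (5+5=10). 10 + next roll (9) = 19. Cumulative: 93
Frame 9: SPARE (9+1=10). 10 + next roll (6) = 16. Cumulative: 109
Frame 10: SPARE. Sum of all frame-10 rolls (6+4+8) = 18. Cumulative: 127

Answer: 9 18 37 46 58 66 74 93 109 127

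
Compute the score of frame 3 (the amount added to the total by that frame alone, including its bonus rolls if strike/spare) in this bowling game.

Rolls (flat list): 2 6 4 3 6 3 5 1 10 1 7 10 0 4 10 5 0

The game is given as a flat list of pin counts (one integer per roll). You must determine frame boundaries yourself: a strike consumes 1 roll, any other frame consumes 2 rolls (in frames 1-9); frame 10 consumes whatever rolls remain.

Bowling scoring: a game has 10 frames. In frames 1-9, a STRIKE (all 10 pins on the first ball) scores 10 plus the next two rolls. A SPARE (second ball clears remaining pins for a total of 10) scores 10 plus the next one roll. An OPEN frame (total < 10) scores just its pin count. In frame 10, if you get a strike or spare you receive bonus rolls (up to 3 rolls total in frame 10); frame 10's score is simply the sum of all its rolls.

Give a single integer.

Frame 1: OPEN (2+6=8). Cumulative: 8
Frame 2: OPEN (4+3=7). Cumulative: 15
Frame 3: OPEN (6+3=9). Cumulative: 24
Frame 4: OPEN (5+1=6). Cumulative: 30
Frame 5: STRIKE. 10 + next two rolls (1+7) = 18. Cumulative: 48

Answer: 9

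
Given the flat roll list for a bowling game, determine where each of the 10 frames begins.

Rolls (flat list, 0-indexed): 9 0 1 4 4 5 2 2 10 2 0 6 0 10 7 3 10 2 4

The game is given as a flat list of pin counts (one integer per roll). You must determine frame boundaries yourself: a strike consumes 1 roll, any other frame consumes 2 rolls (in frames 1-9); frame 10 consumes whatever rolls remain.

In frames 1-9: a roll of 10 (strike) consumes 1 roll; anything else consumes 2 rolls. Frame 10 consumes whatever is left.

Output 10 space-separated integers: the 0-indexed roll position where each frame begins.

Frame 1 starts at roll index 0: rolls=9,0 (sum=9), consumes 2 rolls
Frame 2 starts at roll index 2: rolls=1,4 (sum=5), consumes 2 rolls
Frame 3 starts at roll index 4: rolls=4,5 (sum=9), consumes 2 rolls
Frame 4 starts at roll index 6: rolls=2,2 (sum=4), consumes 2 rolls
Frame 5 starts at roll index 8: roll=10 (strike), consumes 1 roll
Frame 6 starts at roll index 9: rolls=2,0 (sum=2), consumes 2 rolls
Frame 7 starts at roll index 11: rolls=6,0 (sum=6), consumes 2 rolls
Frame 8 starts at roll index 13: roll=10 (strike), consumes 1 roll
Frame 9 starts at roll index 14: rolls=7,3 (sum=10), consumes 2 rolls
Frame 10 starts at roll index 16: 3 remaining rolls

Answer: 0 2 4 6 8 9 11 13 14 16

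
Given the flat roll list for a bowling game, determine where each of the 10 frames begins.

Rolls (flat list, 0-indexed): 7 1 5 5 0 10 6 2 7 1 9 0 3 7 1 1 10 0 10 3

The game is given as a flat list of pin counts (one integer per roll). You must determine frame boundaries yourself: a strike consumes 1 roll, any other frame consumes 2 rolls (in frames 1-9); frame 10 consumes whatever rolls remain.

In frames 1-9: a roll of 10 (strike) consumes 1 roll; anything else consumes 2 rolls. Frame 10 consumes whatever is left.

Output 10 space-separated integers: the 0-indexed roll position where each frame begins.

Frame 1 starts at roll index 0: rolls=7,1 (sum=8), consumes 2 rolls
Frame 2 starts at roll index 2: rolls=5,5 (sum=10), consumes 2 rolls
Frame 3 starts at roll index 4: rolls=0,10 (sum=10), consumes 2 rolls
Frame 4 starts at roll index 6: rolls=6,2 (sum=8), consumes 2 rolls
Frame 5 starts at roll index 8: rolls=7,1 (sum=8), consumes 2 rolls
Frame 6 starts at roll index 10: rolls=9,0 (sum=9), consumes 2 rolls
Frame 7 starts at roll index 12: rolls=3,7 (sum=10), consumes 2 rolls
Frame 8 starts at roll index 14: rolls=1,1 (sum=2), consumes 2 rolls
Frame 9 starts at roll index 16: roll=10 (strike), consumes 1 roll
Frame 10 starts at roll index 17: 3 remaining rolls

Answer: 0 2 4 6 8 10 12 14 16 17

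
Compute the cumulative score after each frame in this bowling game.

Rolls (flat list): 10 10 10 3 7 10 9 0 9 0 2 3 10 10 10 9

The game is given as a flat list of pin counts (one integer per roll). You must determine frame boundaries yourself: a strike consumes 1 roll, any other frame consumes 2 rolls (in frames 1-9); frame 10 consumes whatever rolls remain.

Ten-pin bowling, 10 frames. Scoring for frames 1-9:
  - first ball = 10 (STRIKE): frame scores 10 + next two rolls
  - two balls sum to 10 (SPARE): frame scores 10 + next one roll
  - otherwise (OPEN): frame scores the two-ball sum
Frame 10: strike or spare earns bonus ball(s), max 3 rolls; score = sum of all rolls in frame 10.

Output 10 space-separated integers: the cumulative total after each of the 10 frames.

Frame 1: STRIKE. 10 + next two rolls (10+10) = 30. Cumulative: 30
Frame 2: STRIKE. 10 + next two rolls (10+3) = 23. Cumulative: 53
Frame 3: STRIKE. 10 + next two rolls (3+7) = 20. Cumulative: 73
Frame 4: SPARE (3+7=10). 10 + next roll (10) = 20. Cumulative: 93
Frame 5: STRIKE. 10 + next two rolls (9+0) = 19. Cumulative: 112
Frame 6: OPEN (9+0=9). Cumulative: 121
Frame 7: OPEN (9+0=9). Cumulative: 130
Frame 8: OPEN (2+3=5). Cumulative: 135
Frame 9: STRIKE. 10 + next two rolls (10+10) = 30. Cumulative: 165
Frame 10: STRIKE. Sum of all frame-10 rolls (10+10+9) = 29. Cumulative: 194

Answer: 30 53 73 93 112 121 130 135 165 194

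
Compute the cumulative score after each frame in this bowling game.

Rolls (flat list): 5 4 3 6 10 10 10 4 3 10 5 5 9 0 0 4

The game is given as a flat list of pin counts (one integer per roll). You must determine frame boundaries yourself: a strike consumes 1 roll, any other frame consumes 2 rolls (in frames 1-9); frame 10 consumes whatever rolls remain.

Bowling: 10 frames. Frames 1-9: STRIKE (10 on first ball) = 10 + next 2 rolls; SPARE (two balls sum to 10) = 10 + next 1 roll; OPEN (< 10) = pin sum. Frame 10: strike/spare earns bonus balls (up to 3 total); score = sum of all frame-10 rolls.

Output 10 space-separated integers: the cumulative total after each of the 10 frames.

Answer: 9 18 48 72 89 96 116 135 144 148

Derivation:
Frame 1: OPEN (5+4=9). Cumulative: 9
Frame 2: OPEN (3+6=9). Cumulative: 18
Frame 3: STRIKE. 10 + next two rolls (10+10) = 30. Cumulative: 48
Frame 4: STRIKE. 10 + next two rolls (10+4) = 24. Cumulative: 72
Frame 5: STRIKE. 10 + next two rolls (4+3) = 17. Cumulative: 89
Frame 6: OPEN (4+3=7). Cumulative: 96
Frame 7: STRIKE. 10 + next two rolls (5+5) = 20. Cumulative: 116
Frame 8: SPARE (5+5=10). 10 + next roll (9) = 19. Cumulative: 135
Frame 9: OPEN (9+0=9). Cumulative: 144
Frame 10: OPEN. Sum of all frame-10 rolls (0+4) = 4. Cumulative: 148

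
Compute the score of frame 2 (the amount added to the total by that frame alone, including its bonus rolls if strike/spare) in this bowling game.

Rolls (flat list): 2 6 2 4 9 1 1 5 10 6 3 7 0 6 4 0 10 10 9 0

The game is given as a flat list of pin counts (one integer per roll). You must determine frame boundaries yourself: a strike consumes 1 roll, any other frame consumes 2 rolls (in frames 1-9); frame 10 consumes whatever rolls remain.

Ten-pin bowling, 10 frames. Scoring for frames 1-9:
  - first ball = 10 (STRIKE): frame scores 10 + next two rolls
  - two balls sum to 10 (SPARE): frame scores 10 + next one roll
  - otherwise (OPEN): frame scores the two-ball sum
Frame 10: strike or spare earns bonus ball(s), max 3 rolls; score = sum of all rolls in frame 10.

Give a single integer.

Frame 1: OPEN (2+6=8). Cumulative: 8
Frame 2: OPEN (2+4=6). Cumulative: 14
Frame 3: SPARE (9+1=10). 10 + next roll (1) = 11. Cumulative: 25
Frame 4: OPEN (1+5=6). Cumulative: 31

Answer: 6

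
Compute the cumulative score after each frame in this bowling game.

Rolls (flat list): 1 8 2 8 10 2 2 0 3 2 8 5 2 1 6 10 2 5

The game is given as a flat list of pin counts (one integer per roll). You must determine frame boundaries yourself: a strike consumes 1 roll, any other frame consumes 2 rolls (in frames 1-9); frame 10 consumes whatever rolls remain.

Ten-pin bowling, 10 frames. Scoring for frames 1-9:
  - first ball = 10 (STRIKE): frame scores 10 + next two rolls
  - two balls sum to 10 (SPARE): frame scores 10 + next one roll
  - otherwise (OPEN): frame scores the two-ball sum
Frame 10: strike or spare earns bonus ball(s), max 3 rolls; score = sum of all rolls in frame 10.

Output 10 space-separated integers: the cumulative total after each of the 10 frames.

Frame 1: OPEN (1+8=9). Cumulative: 9
Frame 2: SPARE (2+8=10). 10 + next roll (10) = 20. Cumulative: 29
Frame 3: STRIKE. 10 + next two rolls (2+2) = 14. Cumulative: 43
Frame 4: OPEN (2+2=4). Cumulative: 47
Frame 5: OPEN (0+3=3). Cumulative: 50
Frame 6: SPARE (2+8=10). 10 + next roll (5) = 15. Cumulative: 65
Frame 7: OPEN (5+2=7). Cumulative: 72
Frame 8: OPEN (1+6=7). Cumulative: 79
Frame 9: STRIKE. 10 + next two rolls (2+5) = 17. Cumulative: 96
Frame 10: OPEN. Sum of all frame-10 rolls (2+5) = 7. Cumulative: 103

Answer: 9 29 43 47 50 65 72 79 96 103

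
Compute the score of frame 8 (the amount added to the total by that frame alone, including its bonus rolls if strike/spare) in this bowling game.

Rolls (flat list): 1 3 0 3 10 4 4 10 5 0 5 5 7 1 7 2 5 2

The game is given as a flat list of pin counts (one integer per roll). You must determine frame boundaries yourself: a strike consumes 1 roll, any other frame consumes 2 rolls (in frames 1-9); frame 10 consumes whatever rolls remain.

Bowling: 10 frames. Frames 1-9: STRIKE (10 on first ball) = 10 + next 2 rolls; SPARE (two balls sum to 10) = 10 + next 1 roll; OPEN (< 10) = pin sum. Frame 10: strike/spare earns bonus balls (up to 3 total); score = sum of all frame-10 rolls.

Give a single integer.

Frame 1: OPEN (1+3=4). Cumulative: 4
Frame 2: OPEN (0+3=3). Cumulative: 7
Frame 3: STRIKE. 10 + next two rolls (4+4) = 18. Cumulative: 25
Frame 4: OPEN (4+4=8). Cumulative: 33
Frame 5: STRIKE. 10 + next two rolls (5+0) = 15. Cumulative: 48
Frame 6: OPEN (5+0=5). Cumulative: 53
Frame 7: SPARE (5+5=10). 10 + next roll (7) = 17. Cumulative: 70
Frame 8: OPEN (7+1=8). Cumulative: 78
Frame 9: OPEN (7+2=9). Cumulative: 87
Frame 10: OPEN. Sum of all frame-10 rolls (5+2) = 7. Cumulative: 94

Answer: 8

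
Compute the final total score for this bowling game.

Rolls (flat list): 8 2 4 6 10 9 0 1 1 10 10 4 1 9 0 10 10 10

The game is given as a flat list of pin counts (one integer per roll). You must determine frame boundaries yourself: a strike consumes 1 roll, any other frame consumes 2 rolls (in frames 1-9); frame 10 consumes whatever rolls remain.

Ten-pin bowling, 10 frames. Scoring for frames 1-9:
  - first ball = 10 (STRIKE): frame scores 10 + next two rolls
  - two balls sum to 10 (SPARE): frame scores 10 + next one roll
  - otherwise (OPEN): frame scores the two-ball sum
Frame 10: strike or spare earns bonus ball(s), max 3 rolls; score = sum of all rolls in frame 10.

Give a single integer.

Frame 1: SPARE (8+2=10). 10 + next roll (4) = 14. Cumulative: 14
Frame 2: SPARE (4+6=10). 10 + next roll (10) = 20. Cumulative: 34
Frame 3: STRIKE. 10 + next two rolls (9+0) = 19. Cumulative: 53
Frame 4: OPEN (9+0=9). Cumulative: 62
Frame 5: OPEN (1+1=2). Cumulative: 64
Frame 6: STRIKE. 10 + next two rolls (10+4) = 24. Cumulative: 88
Frame 7: STRIKE. 10 + next two rolls (4+1) = 15. Cumulative: 103
Frame 8: OPEN (4+1=5). Cumulative: 108
Frame 9: OPEN (9+0=9). Cumulative: 117
Frame 10: STRIKE. Sum of all frame-10 rolls (10+10+10) = 30. Cumulative: 147

Answer: 147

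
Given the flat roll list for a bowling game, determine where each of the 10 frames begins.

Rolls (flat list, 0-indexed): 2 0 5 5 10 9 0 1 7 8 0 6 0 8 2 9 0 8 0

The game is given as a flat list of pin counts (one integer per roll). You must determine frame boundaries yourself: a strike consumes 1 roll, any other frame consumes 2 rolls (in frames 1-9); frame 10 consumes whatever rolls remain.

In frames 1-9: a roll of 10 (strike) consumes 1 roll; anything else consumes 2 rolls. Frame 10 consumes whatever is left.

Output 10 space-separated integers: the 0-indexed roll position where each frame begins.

Frame 1 starts at roll index 0: rolls=2,0 (sum=2), consumes 2 rolls
Frame 2 starts at roll index 2: rolls=5,5 (sum=10), consumes 2 rolls
Frame 3 starts at roll index 4: roll=10 (strike), consumes 1 roll
Frame 4 starts at roll index 5: rolls=9,0 (sum=9), consumes 2 rolls
Frame 5 starts at roll index 7: rolls=1,7 (sum=8), consumes 2 rolls
Frame 6 starts at roll index 9: rolls=8,0 (sum=8), consumes 2 rolls
Frame 7 starts at roll index 11: rolls=6,0 (sum=6), consumes 2 rolls
Frame 8 starts at roll index 13: rolls=8,2 (sum=10), consumes 2 rolls
Frame 9 starts at roll index 15: rolls=9,0 (sum=9), consumes 2 rolls
Frame 10 starts at roll index 17: 2 remaining rolls

Answer: 0 2 4 5 7 9 11 13 15 17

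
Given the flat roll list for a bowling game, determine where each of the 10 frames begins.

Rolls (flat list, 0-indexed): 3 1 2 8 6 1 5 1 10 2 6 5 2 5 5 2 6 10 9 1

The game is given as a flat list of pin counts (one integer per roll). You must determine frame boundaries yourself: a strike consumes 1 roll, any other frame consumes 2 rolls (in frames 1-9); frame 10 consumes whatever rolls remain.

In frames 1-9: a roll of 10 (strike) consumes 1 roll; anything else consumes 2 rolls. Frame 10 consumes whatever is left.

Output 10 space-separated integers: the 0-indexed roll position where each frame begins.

Answer: 0 2 4 6 8 9 11 13 15 17

Derivation:
Frame 1 starts at roll index 0: rolls=3,1 (sum=4), consumes 2 rolls
Frame 2 starts at roll index 2: rolls=2,8 (sum=10), consumes 2 rolls
Frame 3 starts at roll index 4: rolls=6,1 (sum=7), consumes 2 rolls
Frame 4 starts at roll index 6: rolls=5,1 (sum=6), consumes 2 rolls
Frame 5 starts at roll index 8: roll=10 (strike), consumes 1 roll
Frame 6 starts at roll index 9: rolls=2,6 (sum=8), consumes 2 rolls
Frame 7 starts at roll index 11: rolls=5,2 (sum=7), consumes 2 rolls
Frame 8 starts at roll index 13: rolls=5,5 (sum=10), consumes 2 rolls
Frame 9 starts at roll index 15: rolls=2,6 (sum=8), consumes 2 rolls
Frame 10 starts at roll index 17: 3 remaining rolls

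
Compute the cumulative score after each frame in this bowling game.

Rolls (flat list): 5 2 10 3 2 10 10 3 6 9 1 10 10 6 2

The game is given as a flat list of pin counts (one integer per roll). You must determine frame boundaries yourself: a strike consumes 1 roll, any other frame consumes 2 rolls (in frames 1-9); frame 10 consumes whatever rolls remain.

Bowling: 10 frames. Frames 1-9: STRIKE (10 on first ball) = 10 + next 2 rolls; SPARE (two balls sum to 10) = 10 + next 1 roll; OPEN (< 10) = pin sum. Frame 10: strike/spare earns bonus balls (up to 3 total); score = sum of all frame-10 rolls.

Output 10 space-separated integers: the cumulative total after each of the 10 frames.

Answer: 7 22 27 50 69 78 98 124 142 150

Derivation:
Frame 1: OPEN (5+2=7). Cumulative: 7
Frame 2: STRIKE. 10 + next two rolls (3+2) = 15. Cumulative: 22
Frame 3: OPEN (3+2=5). Cumulative: 27
Frame 4: STRIKE. 10 + next two rolls (10+3) = 23. Cumulative: 50
Frame 5: STRIKE. 10 + next two rolls (3+6) = 19. Cumulative: 69
Frame 6: OPEN (3+6=9). Cumulative: 78
Frame 7: SPARE (9+1=10). 10 + next roll (10) = 20. Cumulative: 98
Frame 8: STRIKE. 10 + next two rolls (10+6) = 26. Cumulative: 124
Frame 9: STRIKE. 10 + next two rolls (6+2) = 18. Cumulative: 142
Frame 10: OPEN. Sum of all frame-10 rolls (6+2) = 8. Cumulative: 150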